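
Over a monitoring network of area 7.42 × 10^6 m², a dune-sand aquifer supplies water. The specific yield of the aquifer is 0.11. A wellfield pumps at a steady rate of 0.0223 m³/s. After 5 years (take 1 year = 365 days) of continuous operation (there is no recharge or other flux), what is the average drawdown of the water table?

Q = 0.0223 m³/s = 1927 m³/d
t = 5 years = 1825 d
ΔV = Q × t = 1927 m³/d × 1825 d = 3.516 × 10^6 m³
Δh = ΔV / (Sy × A) = 3.516 × 10^6 / (0.11 × 7.42 × 10^6) = 4.308 m

Δh ≈ 4.31 m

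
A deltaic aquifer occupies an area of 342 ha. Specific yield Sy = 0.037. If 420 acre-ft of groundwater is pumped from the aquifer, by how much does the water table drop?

A = 342 ha = 3.42 × 10^6 m²
ΔV = 420 acre-ft = 5.181 × 10^5 m³
Δh = ΔV / (Sy × A) = 5.181 × 10^5 m³ / (0.037 × 3.42 × 10^6 m²) = 4.094 m

Δh ≈ 4.09 m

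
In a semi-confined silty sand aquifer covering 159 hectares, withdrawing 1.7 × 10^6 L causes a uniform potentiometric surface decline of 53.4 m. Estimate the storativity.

A = 159 hectares = 1.59 × 10^6 m²
ΔV = 1.7 × 10^6 L = 1700 m³
S = ΔV / (A × Δh) = 1700 m³ / (1.59 × 10^6 m² × 53.4 m) = 2.002 × 10^-5

S ≈ 2 × 10^-5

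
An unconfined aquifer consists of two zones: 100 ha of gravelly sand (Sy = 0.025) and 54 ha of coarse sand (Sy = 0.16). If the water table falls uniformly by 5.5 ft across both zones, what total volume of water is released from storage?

ΔV ≈ 1.87 × 10^5 m³

A₁ = 100 ha = 1 × 10^6 m²; A₂ = 54 ha = 5.4 × 10^5 m²
Δh = 5.5 ft = 1.676 m
ΔV₁ = 0.025 × 1 × 10^6 × 1.676 = 41910 m³
ΔV₂ = 0.16 × 5.4 × 10^5 × 1.676 = 1.448 × 10^5 m³
ΔV = ΔV₁ + ΔV₂ = 1.868 × 10^5 m³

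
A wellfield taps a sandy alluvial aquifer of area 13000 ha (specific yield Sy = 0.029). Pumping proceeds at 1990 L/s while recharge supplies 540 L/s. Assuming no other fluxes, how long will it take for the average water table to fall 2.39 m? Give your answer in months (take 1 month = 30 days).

A = 13000 ha = 1.3 × 10^8 m²
ΔV = Sy × A × Δh = 0.029 × 1.3 × 10^8 × 2.39 = 9.01 × 10^6 m³
Net withdrawal = 1990 − 540 = 1450 L/s = 1.253 × 10^5 m³/d
t = ΔV / Q = 9.01 × 10^6 m³ / 1.253 × 10^5 m³/d = 71.92 d
t = 71.92 d ≈ 2.397 months

t ≈ 2.4 months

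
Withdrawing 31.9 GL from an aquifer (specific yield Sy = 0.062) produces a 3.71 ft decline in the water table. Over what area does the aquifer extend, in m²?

Δh = 3.71 ft = 1.131 m
ΔV = 31.9 GL = 3.19 × 10^7 m³
A = ΔV / (Sy × Δh) = 3.19 × 10^7 / (0.062 × 1.131) = 4.55 × 10^8 m²

A ≈ 4.55 × 10^8 m²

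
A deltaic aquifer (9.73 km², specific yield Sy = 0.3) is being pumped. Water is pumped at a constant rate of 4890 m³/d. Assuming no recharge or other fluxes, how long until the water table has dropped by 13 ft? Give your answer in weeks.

t ≈ 338 weeks

A = 9.73 km² = 9.73 × 10^6 m²
Δh = 13 ft = 3.962 m
ΔV = Sy × A × Δh = 0.3 × 9.73 × 10^6 × 3.962 = 1.157 × 10^7 m³
t = ΔV / Q = 1.157 × 10^7 m³ / 4890 m³/d = 2365 d
t = 2365 d ≈ 337.9 weeks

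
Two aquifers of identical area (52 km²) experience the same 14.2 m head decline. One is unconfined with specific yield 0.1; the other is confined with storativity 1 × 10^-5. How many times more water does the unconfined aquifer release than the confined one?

A = 52 km² = 5.2 × 10^7 m²
Unconfined: ΔV_u = Sy × A × Δh = 0.1 × 5.2 × 10^7 × 14.2 = 7.384 × 10^7 m³
Confined: ΔV_c = S × A × Δh = 1 × 10^-5 × 5.2 × 10^7 × 14.2 = 7384 m³
Ratio = ΔV_u / ΔV_c = Sy / S = 0.1 / 1 × 10^-5 = 10000

ΔV_u / ΔV_c ≈ 10000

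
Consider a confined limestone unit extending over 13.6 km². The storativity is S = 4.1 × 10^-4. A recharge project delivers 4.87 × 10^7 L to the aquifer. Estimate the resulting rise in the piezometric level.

Δh ≈ 8.73 m

A = 13.6 km² = 1.36 × 10^7 m²
ΔV = 4.87 × 10^7 L = 48700 m³
Δh = ΔV / (S × A) = 48700 m³ / (4.1 × 10^-4 × 1.36 × 10^7 m²) = 8.734 m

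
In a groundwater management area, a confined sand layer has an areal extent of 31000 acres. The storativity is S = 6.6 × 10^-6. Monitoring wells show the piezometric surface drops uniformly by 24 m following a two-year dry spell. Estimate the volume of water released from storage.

ΔV ≈ 19900 m³

A = 31000 acres = 1.255 × 10^8 m²
ΔV = S × A × Δh = 6.6 × 10^-6 × 1.255 × 10^8 m² × 24 m = 19870 m³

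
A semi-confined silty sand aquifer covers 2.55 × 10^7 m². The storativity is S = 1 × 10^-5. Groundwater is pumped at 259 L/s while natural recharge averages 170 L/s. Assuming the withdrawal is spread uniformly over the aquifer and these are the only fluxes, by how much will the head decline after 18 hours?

Net abstraction = 259 − 170 = 89 L/s
Q_net = 89 L/s = 7690 m³/d
t = 18 hours = 0.75 d
ΔV = Q × t = 7690 m³/d × 0.75 d = 5767 m³
Δh = ΔV / (S × A) = 5767 / (1 × 10^-5 × 2.55 × 10^7) = 22.62 m

Δh ≈ 22.6 m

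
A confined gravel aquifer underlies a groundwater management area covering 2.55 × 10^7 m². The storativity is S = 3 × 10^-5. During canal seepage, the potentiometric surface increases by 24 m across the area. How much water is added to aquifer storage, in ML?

ΔV = S × A × Δh = 3 × 10^-5 × 2.55 × 10^7 m² × 24 m = 18360 m³
ΔV = 18360 m³ = 18.36 ML

ΔV ≈ 18.4 ML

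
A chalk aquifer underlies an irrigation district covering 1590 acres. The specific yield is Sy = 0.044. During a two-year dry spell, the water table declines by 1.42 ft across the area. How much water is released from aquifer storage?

A = 1590 acres = 6.435 × 10^6 m²
Δh = 1.42 ft = 0.4328 m
ΔV = Sy × A × Δh = 0.044 × 6.435 × 10^6 m² × 0.4328 m = 1.225 × 10^5 m³

ΔV ≈ 1.23 × 10^5 m³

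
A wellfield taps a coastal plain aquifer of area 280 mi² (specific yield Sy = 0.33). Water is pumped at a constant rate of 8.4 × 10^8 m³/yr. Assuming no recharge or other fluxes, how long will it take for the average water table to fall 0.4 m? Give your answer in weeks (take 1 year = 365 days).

A = 280 mi² = 7.252 × 10^8 m²
ΔV = Sy × A × Δh = 0.33 × 7.252 × 10^8 × 0.4 = 9.573 × 10^7 m³
Q = 8.4 × 10^8 m³/yr = 2.301 × 10^6 m³/d
t = ΔV / Q = 9.573 × 10^7 m³ / 2.301 × 10^6 m³/d = 41.6 d
t = 41.6 d ≈ 5.942 weeks

t ≈ 5.94 weeks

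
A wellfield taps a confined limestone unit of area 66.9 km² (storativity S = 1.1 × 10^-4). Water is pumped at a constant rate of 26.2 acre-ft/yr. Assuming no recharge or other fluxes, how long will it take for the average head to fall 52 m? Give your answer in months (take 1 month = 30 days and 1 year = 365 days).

A = 66.9 km² = 6.69 × 10^7 m²
ΔV = S × A × Δh = 1.1 × 10^-4 × 6.69 × 10^7 × 52 = 3.827 × 10^5 m³
Q = 26.2 acre-ft/yr = 88.54 m³/d
t = ΔV / Q = 3.827 × 10^5 m³ / 88.54 m³/d = 4322 d
t = 4322 d ≈ 144.1 months

t ≈ 144 months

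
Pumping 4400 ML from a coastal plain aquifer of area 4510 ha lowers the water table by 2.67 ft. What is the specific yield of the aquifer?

Sy ≈ 0.12

A = 4510 ha = 4.51 × 10^7 m²
Δh = 2.67 ft = 0.8138 m
ΔV = 4400 ML = 4.4 × 10^6 m³
Sy = ΔV / (A × Δh) = 4.4 × 10^6 m³ / (4.51 × 10^7 m² × 0.8138 m) = 0.1199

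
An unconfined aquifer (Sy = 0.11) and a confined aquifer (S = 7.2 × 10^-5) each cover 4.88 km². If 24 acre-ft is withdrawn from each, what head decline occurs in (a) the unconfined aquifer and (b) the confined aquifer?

Δh_u ≈ 0.0551 m; Δh_c ≈ 84.3 m

A = 4.88 km² = 4.88 × 10^6 m²
ΔV = 24 acre-ft = 29600 m³
Unconfined: Δh_u = ΔV/(Sy·A) = 29600/(0.11 × 4.88 × 10^6) = 0.05515 m
Confined: Δh_c = ΔV/(S·A) = 29600/(7.2 × 10^-5 × 4.88 × 10^6) = 84.25 m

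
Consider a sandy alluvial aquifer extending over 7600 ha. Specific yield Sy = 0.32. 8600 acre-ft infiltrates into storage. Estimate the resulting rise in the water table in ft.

A = 7600 ha = 7.6 × 10^7 m²
ΔV = 8600 acre-ft = 1.061 × 10^7 m³
Δh = ΔV / (Sy × A) = 1.061 × 10^7 m³ / (0.32 × 7.6 × 10^7 m²) = 0.4362 m
Δh = 0.4362 m = 1.431 ft

Δh ≈ 1.43 ft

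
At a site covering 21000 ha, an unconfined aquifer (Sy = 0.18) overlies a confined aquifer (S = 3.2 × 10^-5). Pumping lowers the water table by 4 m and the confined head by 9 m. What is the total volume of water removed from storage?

A = 21000 ha = 2.1 × 10^8 m²
Unconfined: ΔV_u = Sy × A × Δh_u = 0.18 × 2.1 × 10^8 × 4 = 1.512 × 10^8 m³
Confined: ΔV_c = S × A × Δh_c = 3.2 × 10^-5 × 2.1 × 10^8 × 9 = 60480 m³
Total ΔV = 1.512 × 10^8 + 60480 = 1.513 × 10^8 m³

ΔV ≈ 1.51 × 10^8 m³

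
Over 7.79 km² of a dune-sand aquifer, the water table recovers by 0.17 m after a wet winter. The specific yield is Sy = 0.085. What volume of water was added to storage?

A = 7.79 km² = 7.79 × 10^6 m²
ΔV = Sy × A × Δh = 0.085 × 7.79 × 10^6 m² × 0.17 m = 1.126 × 10^5 m³

ΔV ≈ 1.13 × 10^5 m³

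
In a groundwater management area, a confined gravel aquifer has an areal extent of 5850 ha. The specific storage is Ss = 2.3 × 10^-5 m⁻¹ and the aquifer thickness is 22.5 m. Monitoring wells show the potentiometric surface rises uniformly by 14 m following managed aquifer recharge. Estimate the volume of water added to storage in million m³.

ΔV ≈ 0.424 million m³

S = Ss × b = 2.3 × 10^-5 m⁻¹ × 22.5 m = 5.175 × 10^-4
A = 5850 ha = 5.85 × 10^7 m²
ΔV = S × A × Δh = 5.175 × 10^-4 × 5.85 × 10^7 m² × 14 m = 4.238 × 10^5 m³
ΔV = 4.238 × 10^5 m³ = 0.4238 million m³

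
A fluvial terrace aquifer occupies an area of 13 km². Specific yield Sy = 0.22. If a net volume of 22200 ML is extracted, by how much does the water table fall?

Δh ≈ 7.76 m

A = 13 km² = 1.3 × 10^7 m²
ΔV = 22200 ML = 2.22 × 10^7 m³
Δh = ΔV / (Sy × A) = 2.22 × 10^7 m³ / (0.22 × 1.3 × 10^7 m²) = 7.762 m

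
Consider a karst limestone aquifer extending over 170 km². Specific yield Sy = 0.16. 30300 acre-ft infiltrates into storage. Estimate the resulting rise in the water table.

A = 170 km² = 1.7 × 10^8 m²
ΔV = 30300 acre-ft = 3.737 × 10^7 m³
Δh = ΔV / (Sy × A) = 3.737 × 10^7 m³ / (0.16 × 1.7 × 10^8 m²) = 1.374 m

Δh ≈ 1.37 m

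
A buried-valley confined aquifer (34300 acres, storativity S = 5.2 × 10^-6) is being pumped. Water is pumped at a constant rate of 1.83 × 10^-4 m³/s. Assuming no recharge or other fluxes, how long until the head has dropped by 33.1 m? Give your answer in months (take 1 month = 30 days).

t ≈ 50.4 months

A = 34300 acres = 1.388 × 10^8 m²
ΔV = S × A × Δh = 5.2 × 10^-6 × 1.388 × 10^8 × 33.1 = 23890 m³
Q = 1.83 × 10^-4 m³/s = 15.81 m³/d
t = ΔV / Q = 23890 m³ / 15.81 m³/d = 1511 d
t = 1511 d ≈ 50.37 months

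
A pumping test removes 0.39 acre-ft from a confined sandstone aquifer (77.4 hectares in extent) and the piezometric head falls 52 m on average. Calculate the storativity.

S ≈ 1.2 × 10^-5

A = 77.4 hectares = 7.74 × 10^5 m²
ΔV = 0.39 acre-ft = 481.1 m³
S = ΔV / (A × Δh) = 481.1 m³ / (7.74 × 10^5 m² × 52 m) = 1.195 × 10^-5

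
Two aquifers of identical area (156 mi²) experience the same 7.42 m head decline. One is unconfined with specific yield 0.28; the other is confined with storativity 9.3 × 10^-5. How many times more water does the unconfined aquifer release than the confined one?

ΔV_u / ΔV_c ≈ 3010

A = 156 mi² = 4.04 × 10^8 m²
Unconfined: ΔV_u = Sy × A × Δh = 0.28 × 4.04 × 10^8 × 7.42 = 8.394 × 10^8 m³
Confined: ΔV_c = S × A × Δh = 9.3 × 10^-5 × 4.04 × 10^8 × 7.42 = 2.788 × 10^5 m³
Ratio = ΔV_u / ΔV_c = Sy / S = 0.28 / 9.3 × 10^-5 = 3011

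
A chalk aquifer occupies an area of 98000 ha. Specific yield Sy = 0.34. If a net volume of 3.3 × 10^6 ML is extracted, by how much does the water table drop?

A = 98000 ha = 9.8 × 10^8 m²
ΔV = 3.3 × 10^6 ML = 3.3 × 10^9 m³
Δh = ΔV / (Sy × A) = 3.3 × 10^9 m³ / (0.34 × 9.8 × 10^8 m²) = 9.904 m

Δh ≈ 9.9 m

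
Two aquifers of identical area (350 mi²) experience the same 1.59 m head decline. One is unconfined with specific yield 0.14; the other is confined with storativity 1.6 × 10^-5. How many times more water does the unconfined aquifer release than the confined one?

A = 350 mi² = 9.065 × 10^8 m²
Unconfined: ΔV_u = Sy × A × Δh = 0.14 × 9.065 × 10^8 × 1.59 = 2.018 × 10^8 m³
Confined: ΔV_c = S × A × Δh = 1.6 × 10^-5 × 9.065 × 10^8 × 1.59 = 23060 m³
Ratio = ΔV_u / ΔV_c = Sy / S = 0.14 / 1.6 × 10^-5 = 8750

ΔV_u / ΔV_c ≈ 8750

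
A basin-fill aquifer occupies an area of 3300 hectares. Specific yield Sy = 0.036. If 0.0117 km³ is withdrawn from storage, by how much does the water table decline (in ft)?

Δh ≈ 32.3 ft

A = 3300 hectares = 3.3 × 10^7 m²
ΔV = 0.0117 km³ = 1.17 × 10^7 m³
Δh = ΔV / (Sy × A) = 1.17 × 10^7 m³ / (0.036 × 3.3 × 10^7 m²) = 9.848 m
Δh = 9.848 m = 32.31 ft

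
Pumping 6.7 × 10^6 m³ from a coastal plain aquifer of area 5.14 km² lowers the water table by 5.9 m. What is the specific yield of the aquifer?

A = 5.14 km² = 5.14 × 10^6 m²
Sy = ΔV / (A × Δh) = 6.7 × 10^6 m³ / (5.14 × 10^6 m² × 5.9 m) = 0.2209

Sy ≈ 0.22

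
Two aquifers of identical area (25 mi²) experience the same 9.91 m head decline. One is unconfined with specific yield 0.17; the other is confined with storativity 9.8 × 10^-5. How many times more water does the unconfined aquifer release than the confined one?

A = 25 mi² = 6.475 × 10^7 m²
Unconfined: ΔV_u = Sy × A × Δh = 0.17 × 6.475 × 10^7 × 9.91 = 1.091 × 10^8 m³
Confined: ΔV_c = S × A × Δh = 9.8 × 10^-5 × 6.475 × 10^7 × 9.91 = 62880 m³
Ratio = ΔV_u / ΔV_c = Sy / S = 0.17 / 9.8 × 10^-5 = 1735

ΔV_u / ΔV_c ≈ 1730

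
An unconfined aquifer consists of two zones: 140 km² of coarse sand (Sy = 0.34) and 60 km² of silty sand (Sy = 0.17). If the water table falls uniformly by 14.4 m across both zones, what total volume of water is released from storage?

A₁ = 140 km² = 1.4 × 10^8 m²; A₂ = 60 km² = 6 × 10^7 m²
ΔV₁ = 0.34 × 1.4 × 10^8 × 14.4 = 6.854 × 10^8 m³
ΔV₂ = 0.17 × 6 × 10^7 × 14.4 = 1.469 × 10^8 m³
ΔV = ΔV₁ + ΔV₂ = 8.323 × 10^8 m³

ΔV ≈ 8.32 × 10^8 m³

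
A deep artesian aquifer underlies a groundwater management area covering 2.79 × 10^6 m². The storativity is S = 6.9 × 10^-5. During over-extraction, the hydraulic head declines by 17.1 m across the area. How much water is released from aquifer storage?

ΔV ≈ 3290 m³

ΔV = S × A × Δh = 6.9 × 10^-5 × 2.79 × 10^6 m² × 17.1 m = 3292 m³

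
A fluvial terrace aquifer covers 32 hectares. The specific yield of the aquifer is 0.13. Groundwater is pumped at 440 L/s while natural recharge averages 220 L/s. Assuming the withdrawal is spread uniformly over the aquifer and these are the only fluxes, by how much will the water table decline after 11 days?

A = 32 hectares = 3.2 × 10^5 m²
Net abstraction = 440 − 220 = 220 L/s
Q_net = 220 L/s = 19010 m³/d
ΔV = Q × t = 19010 m³/d × 11 d = 2.091 × 10^5 m³
Δh = ΔV / (Sy × A) = 2.091 × 10^5 / (0.13 × 3.2 × 10^5) = 5.026 m

Δh ≈ 5.03 m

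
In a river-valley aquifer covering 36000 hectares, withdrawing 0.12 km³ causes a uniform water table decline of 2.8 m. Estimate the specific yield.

A = 36000 hectares = 3.6 × 10^8 m²
ΔV = 0.12 km³ = 1.2 × 10^8 m³
Sy = ΔV / (A × Δh) = 1.2 × 10^8 m³ / (3.6 × 10^8 m² × 2.8 m) = 0.119

Sy ≈ 0.12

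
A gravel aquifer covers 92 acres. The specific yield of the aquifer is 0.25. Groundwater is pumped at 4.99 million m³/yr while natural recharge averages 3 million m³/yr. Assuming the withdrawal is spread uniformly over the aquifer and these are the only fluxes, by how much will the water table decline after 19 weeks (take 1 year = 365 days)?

Δh ≈ 7.79 m

A = 92 acres = 3.723 × 10^5 m²
Net abstraction = 4.99 − 3 = 1.99 million m³/yr
Q_net = 1.99 million m³/yr = 5452 m³/d
t = 19 weeks = 133 d
ΔV = Q × t = 5452 m³/d × 133 d = 7.251 × 10^5 m³
Δh = ΔV / (Sy × A) = 7.251 × 10^5 / (0.25 × 3.723 × 10^5) = 7.791 m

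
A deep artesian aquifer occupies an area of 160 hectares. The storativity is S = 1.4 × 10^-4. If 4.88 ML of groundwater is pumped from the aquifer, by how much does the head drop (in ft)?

A = 160 hectares = 1.6 × 10^6 m²
ΔV = 4.88 ML = 4880 m³
Δh = ΔV / (S × A) = 4880 m³ / (1.4 × 10^-4 × 1.6 × 10^6 m²) = 21.79 m
Δh = 21.79 m = 71.48 ft

Δh ≈ 71.5 ft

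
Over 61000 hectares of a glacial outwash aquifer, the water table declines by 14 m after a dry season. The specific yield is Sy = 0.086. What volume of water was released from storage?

ΔV ≈ 7.34 × 10^8 m³

A = 61000 hectares = 6.1 × 10^8 m²
ΔV = Sy × A × Δh = 0.086 × 6.1 × 10^8 m² × 14 m = 7.344 × 10^8 m³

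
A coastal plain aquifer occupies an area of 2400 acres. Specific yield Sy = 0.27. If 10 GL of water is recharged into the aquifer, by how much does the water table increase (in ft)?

Δh ≈ 12.5 ft

A = 2400 acres = 9.712 × 10^6 m²
ΔV = 10 GL = 1 × 10^7 m³
Δh = ΔV / (Sy × A) = 1 × 10^7 m³ / (0.27 × 9.712 × 10^6 m²) = 3.813 m
Δh = 3.813 m = 12.51 ft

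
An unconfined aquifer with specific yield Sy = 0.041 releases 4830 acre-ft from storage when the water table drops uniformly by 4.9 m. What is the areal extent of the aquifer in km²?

A ≈ 29.7 km²

ΔV = 4830 acre-ft = 5.958 × 10^6 m³
A = ΔV / (Sy × Δh) = 5.958 × 10^6 / (0.041 × 4.9) = 2.966 × 10^7 m²
A = 2.966 × 10^7 m² = 29.66 km²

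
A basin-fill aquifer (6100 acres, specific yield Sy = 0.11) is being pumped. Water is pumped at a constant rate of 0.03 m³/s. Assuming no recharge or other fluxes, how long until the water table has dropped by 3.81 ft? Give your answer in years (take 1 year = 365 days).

A = 6100 acres = 2.469 × 10^7 m²
Δh = 3.81 ft = 1.161 m
ΔV = Sy × A × Δh = 0.11 × 2.469 × 10^7 × 1.161 = 3.153 × 10^6 m³
Q = 0.03 m³/s = 2592 m³/d
t = ΔV / Q = 3.153 × 10^6 m³ / 2592 m³/d = 1217 d
t = 1217 d ≈ 3.333 years

t ≈ 3.33 years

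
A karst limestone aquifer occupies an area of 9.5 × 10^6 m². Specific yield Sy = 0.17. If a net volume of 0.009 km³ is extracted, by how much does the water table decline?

Δh ≈ 5.57 m

ΔV = 0.009 km³ = 9 × 10^6 m³
Δh = ΔV / (Sy × A) = 9 × 10^6 m³ / (0.17 × 9.5 × 10^6 m²) = 5.573 m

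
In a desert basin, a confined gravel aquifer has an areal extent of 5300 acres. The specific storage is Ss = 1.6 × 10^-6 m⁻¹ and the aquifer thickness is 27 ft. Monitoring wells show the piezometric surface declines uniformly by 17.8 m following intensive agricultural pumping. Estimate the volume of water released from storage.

b = 27 ft = 8.23 m
S = Ss × b = 1.6 × 10^-6 m⁻¹ × 8.23 m = 1.317 × 10^-5
A = 5300 acres = 2.145 × 10^7 m²
ΔV = S × A × Δh = 1.317 × 10^-5 × 2.145 × 10^7 m² × 17.8 m = 5027 m³

ΔV ≈ 5030 m³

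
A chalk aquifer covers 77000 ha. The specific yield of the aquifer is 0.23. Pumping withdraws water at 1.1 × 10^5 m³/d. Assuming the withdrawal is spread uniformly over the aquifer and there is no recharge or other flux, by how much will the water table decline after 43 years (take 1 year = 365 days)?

A = 77000 ha = 7.7 × 10^8 m²
t = 43 years = 15700 d
ΔV = Q × t = 1.1 × 10^5 m³/d × 15700 d = 1.726 × 10^9 m³
Δh = ΔV / (Sy × A) = 1.726 × 10^9 / (0.23 × 7.7 × 10^8) = 9.748 m

Δh ≈ 9.75 m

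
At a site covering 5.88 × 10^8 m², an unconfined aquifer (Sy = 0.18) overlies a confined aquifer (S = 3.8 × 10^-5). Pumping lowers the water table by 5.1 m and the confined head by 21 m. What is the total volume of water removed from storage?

ΔV ≈ 5.4 × 10^8 m³

Unconfined: ΔV_u = Sy × A × Δh_u = 0.18 × 5.88 × 10^8 × 5.1 = 5.398 × 10^8 m³
Confined: ΔV_c = S × A × Δh_c = 3.8 × 10^-5 × 5.88 × 10^8 × 21 = 4.692 × 10^5 m³
Total ΔV = 5.398 × 10^8 + 4.692 × 10^5 = 5.403 × 10^8 m³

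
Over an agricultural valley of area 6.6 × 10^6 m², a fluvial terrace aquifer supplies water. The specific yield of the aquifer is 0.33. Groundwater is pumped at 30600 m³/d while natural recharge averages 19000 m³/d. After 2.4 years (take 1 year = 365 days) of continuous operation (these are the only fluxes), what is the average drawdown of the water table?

Δh ≈ 4.67 m

Net abstraction = 30600 − 19000 = 11600 m³/d
t = 2.4 years = 876 d
ΔV = Q × t = 11600 m³/d × 876 d = 1.016 × 10^7 m³
Δh = ΔV / (Sy × A) = 1.016 × 10^7 / (0.33 × 6.6 × 10^6) = 4.666 m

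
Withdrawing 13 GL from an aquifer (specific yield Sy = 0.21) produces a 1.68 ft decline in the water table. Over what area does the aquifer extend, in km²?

Δh = 1.68 ft = 0.5121 m
ΔV = 13 GL = 1.3 × 10^7 m³
A = ΔV / (Sy × Δh) = 1.3 × 10^7 / (0.21 × 0.5121) = 1.209 × 10^8 m²
A = 1.209 × 10^8 m² = 120.9 km²

A ≈ 121 km²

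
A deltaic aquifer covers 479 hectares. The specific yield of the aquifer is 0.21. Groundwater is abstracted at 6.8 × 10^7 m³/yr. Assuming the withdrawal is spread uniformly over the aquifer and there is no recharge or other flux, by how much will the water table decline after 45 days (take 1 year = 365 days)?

Δh ≈ 8.33 m

A = 479 hectares = 4.79 × 10^6 m²
Q = 6.8 × 10^7 m³/yr = 1.863 × 10^5 m³/d
ΔV = Q × t = 1.863 × 10^5 m³/d × 45 d = 8.384 × 10^6 m³
Δh = ΔV / (Sy × A) = 8.384 × 10^6 / (0.21 × 4.79 × 10^6) = 8.334 m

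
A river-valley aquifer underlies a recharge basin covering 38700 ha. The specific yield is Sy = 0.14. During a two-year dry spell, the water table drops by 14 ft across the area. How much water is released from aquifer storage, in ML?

ΔV ≈ 2.31 × 10^5 ML

A = 38700 ha = 3.87 × 10^8 m²
Δh = 14 ft = 4.267 m
ΔV = Sy × A × Δh = 0.14 × 3.87 × 10^8 m² × 4.267 m = 2.312 × 10^8 m³
ΔV = 2.312 × 10^8 m³ = 2.312 × 10^5 ML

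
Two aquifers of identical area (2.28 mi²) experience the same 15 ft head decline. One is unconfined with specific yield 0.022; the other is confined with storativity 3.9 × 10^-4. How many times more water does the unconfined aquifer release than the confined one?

ΔV_u / ΔV_c ≈ 56.4

A = 2.28 mi² = 5.905 × 10^6 m²
Δh = 15 ft = 4.572 m
Unconfined: ΔV_u = Sy × A × Δh = 0.022 × 5.905 × 10^6 × 4.572 = 5.94 × 10^5 m³
Confined: ΔV_c = S × A × Δh = 3.9 × 10^-4 × 5.905 × 10^6 × 4.572 = 10530 m³
Ratio = ΔV_u / ΔV_c = Sy / S = 0.022 / 3.9 × 10^-4 = 56.41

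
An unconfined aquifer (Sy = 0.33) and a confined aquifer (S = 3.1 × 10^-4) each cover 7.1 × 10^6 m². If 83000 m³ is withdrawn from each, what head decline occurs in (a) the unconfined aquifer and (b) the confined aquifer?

Unconfined: Δh_u = ΔV/(Sy·A) = 83000/(0.33 × 7.1 × 10^6) = 0.03542 m
Confined: Δh_c = ΔV/(S·A) = 83000/(3.1 × 10^-4 × 7.1 × 10^6) = 37.71 m

Δh_u ≈ 0.0354 m; Δh_c ≈ 37.7 m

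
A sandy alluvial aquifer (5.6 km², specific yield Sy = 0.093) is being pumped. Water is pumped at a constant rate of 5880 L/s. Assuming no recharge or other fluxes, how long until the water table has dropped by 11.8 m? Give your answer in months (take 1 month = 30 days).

t ≈ 0.403 months

A = 5.6 km² = 5.6 × 10^6 m²
ΔV = Sy × A × Δh = 0.093 × 5.6 × 10^6 × 11.8 = 6.145 × 10^6 m³
Q = 5880 L/s = 5.08 × 10^5 m³/d
t = ΔV / Q = 6.145 × 10^6 m³ / 5.08 × 10^5 m³/d = 12.1 d
t = 12.1 d ≈ 0.4032 months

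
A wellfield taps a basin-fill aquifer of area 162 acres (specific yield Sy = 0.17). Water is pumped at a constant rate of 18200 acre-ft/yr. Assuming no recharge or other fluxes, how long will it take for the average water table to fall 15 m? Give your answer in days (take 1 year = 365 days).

A = 162 acres = 6.556 × 10^5 m²
ΔV = Sy × A × Δh = 0.17 × 6.556 × 10^5 × 15 = 1.672 × 10^6 m³
Q = 18200 acre-ft/yr = 61510 m³/d
t = ΔV / Q = 1.672 × 10^6 m³ / 61510 m³/d = 27.18 d

t ≈ 27.2 days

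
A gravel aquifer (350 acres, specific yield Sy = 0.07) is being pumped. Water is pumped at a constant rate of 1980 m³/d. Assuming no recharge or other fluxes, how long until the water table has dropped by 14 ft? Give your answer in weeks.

t ≈ 30.5 weeks

A = 350 acres = 1.416 × 10^6 m²
Δh = 14 ft = 4.267 m
ΔV = Sy × A × Δh = 0.07 × 1.416 × 10^6 × 4.267 = 4.231 × 10^5 m³
t = ΔV / Q = 4.231 × 10^5 m³ / 1980 m³/d = 213.7 d
t = 213.7 d ≈ 30.53 weeks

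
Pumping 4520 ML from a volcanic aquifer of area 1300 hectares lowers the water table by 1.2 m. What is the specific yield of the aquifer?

Sy ≈ 0.29

A = 1300 hectares = 1.3 × 10^7 m²
ΔV = 4520 ML = 4.52 × 10^6 m³
Sy = ΔV / (A × Δh) = 4.52 × 10^6 m³ / (1.3 × 10^7 m² × 1.2 m) = 0.2897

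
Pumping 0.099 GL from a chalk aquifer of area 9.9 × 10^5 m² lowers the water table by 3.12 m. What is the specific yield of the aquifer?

Sy ≈ 0.032

ΔV = 0.099 GL = 99000 m³
Sy = ΔV / (A × Δh) = 99000 m³ / (9.9 × 10^5 m² × 3.12 m) = 0.03205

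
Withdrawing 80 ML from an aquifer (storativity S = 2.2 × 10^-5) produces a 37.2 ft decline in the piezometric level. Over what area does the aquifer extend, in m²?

Δh = 37.2 ft = 11.34 m
ΔV = 80 ML = 80000 m³
A = ΔV / (S × Δh) = 80000 / (2.2 × 10^-5 × 11.34) = 3.207 × 10^8 m²

A ≈ 3.21 × 10^8 m²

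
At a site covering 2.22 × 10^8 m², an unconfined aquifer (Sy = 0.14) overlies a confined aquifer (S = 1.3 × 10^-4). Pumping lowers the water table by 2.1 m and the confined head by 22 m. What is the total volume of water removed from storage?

Unconfined: ΔV_u = Sy × A × Δh_u = 0.14 × 2.22 × 10^8 × 2.1 = 6.527 × 10^7 m³
Confined: ΔV_c = S × A × Δh_c = 1.3 × 10^-4 × 2.22 × 10^8 × 22 = 6.349 × 10^5 m³
Total ΔV = 6.527 × 10^7 + 6.349 × 10^5 = 6.59 × 10^7 m³

ΔV ≈ 6.59 × 10^7 m³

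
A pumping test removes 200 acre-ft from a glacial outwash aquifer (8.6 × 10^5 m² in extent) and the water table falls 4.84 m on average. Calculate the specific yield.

ΔV = 200 acre-ft = 2.467 × 10^5 m³
Sy = ΔV / (A × Δh) = 2.467 × 10^5 m³ / (8.6 × 10^5 m² × 4.84 m) = 0.05927

Sy ≈ 0.059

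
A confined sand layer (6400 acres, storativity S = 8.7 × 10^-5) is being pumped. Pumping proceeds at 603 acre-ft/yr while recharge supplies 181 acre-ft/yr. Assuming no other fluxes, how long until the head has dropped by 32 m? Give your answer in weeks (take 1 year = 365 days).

A = 6400 acres = 2.59 × 10^7 m²
ΔV = S × A × Δh = 8.7 × 10^-5 × 2.59 × 10^7 × 32 = 72110 m³
Net withdrawal = 603 − 181 = 422 acre-ft/yr = 1426 m³/d
t = ΔV / Q = 72110 m³ / 1426 m³/d = 50.56 d
t = 50.56 d ≈ 7.223 weeks

t ≈ 7.22 weeks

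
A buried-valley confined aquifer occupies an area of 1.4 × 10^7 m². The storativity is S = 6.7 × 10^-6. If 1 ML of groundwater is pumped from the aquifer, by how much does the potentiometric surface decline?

Δh ≈ 10.7 m

ΔV = 1 ML = 1000 m³
Δh = ΔV / (S × A) = 1000 m³ / (6.7 × 10^-6 × 1.4 × 10^7 m²) = 10.66 m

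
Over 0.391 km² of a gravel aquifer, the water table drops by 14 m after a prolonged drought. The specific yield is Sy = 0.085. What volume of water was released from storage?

A = 0.391 km² = 3.91 × 10^5 m²
ΔV = Sy × A × Δh = 0.085 × 3.91 × 10^5 m² × 14 m = 4.653 × 10^5 m³

ΔV ≈ 4.65 × 10^5 m³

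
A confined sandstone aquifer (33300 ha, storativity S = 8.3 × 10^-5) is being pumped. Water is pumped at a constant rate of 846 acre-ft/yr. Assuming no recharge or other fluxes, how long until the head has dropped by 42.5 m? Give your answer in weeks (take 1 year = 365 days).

A = 33300 ha = 3.33 × 10^8 m²
ΔV = S × A × Δh = 8.3 × 10^-5 × 3.33 × 10^8 × 42.5 = 1.175 × 10^6 m³
Q = 846 acre-ft/yr = 2859 m³/d
t = ΔV / Q = 1.175 × 10^6 m³ / 2859 m³/d = 410.9 d
t = 410.9 d ≈ 58.7 weeks

t ≈ 58.7 weeks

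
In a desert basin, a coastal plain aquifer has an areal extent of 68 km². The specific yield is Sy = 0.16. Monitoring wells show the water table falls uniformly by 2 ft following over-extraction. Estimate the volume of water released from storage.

ΔV ≈ 6.63 × 10^6 m³

A = 68 km² = 6.8 × 10^7 m²
Δh = 2 ft = 0.6096 m
ΔV = Sy × A × Δh = 0.16 × 6.8 × 10^7 m² × 0.6096 m = 6.632 × 10^6 m³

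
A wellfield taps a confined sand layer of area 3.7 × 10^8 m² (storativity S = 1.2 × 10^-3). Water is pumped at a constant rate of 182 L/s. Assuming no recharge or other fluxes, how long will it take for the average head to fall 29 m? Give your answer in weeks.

ΔV = S × A × Δh = 0.0012 × 3.7 × 10^8 × 29 = 1.288 × 10^7 m³
Q = 182 L/s = 15720 m³/d
t = ΔV / Q = 1.288 × 10^7 m³ / 15720 m³/d = 818.8 d
t = 818.8 d ≈ 117 weeks

t ≈ 117 weeks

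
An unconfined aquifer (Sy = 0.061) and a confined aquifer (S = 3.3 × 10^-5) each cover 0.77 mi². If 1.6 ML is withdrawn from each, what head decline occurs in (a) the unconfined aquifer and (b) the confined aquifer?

Δh_u ≈ 0.0132 m; Δh_c ≈ 24.3 m

A = 0.77 mi² = 1.994 × 10^6 m²
ΔV = 1.6 ML = 1600 m³
Unconfined: Δh_u = ΔV/(Sy·A) = 1600/(0.061 × 1.994 × 10^6) = 0.01315 m
Confined: Δh_c = ΔV/(S·A) = 1600/(3.3 × 10^-5 × 1.994 × 10^6) = 24.31 m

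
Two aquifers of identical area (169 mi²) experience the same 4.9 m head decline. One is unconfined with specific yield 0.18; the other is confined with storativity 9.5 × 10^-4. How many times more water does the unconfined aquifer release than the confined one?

A = 169 mi² = 4.377 × 10^8 m²
Unconfined: ΔV_u = Sy × A × Δh = 0.18 × 4.377 × 10^8 × 4.9 = 3.861 × 10^8 m³
Confined: ΔV_c = S × A × Δh = 9.5 × 10^-4 × 4.377 × 10^8 × 4.9 = 2.038 × 10^6 m³
Ratio = ΔV_u / ΔV_c = Sy / S = 0.18 / 9.5 × 10^-4 = 189.5

ΔV_u / ΔV_c ≈ 189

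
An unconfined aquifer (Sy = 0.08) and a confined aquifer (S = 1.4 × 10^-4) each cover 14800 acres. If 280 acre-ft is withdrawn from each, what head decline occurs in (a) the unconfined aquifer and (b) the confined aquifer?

Δh_u ≈ 0.0721 m; Δh_c ≈ 41.2 m

A = 14800 acres = 5.989 × 10^7 m²
ΔV = 280 acre-ft = 3.454 × 10^5 m³
Unconfined: Δh_u = ΔV/(Sy·A) = 3.454 × 10^5/(0.08 × 5.989 × 10^7) = 0.07208 m
Confined: Δh_c = ΔV/(S·A) = 3.454 × 10^5/(1.4 × 10^-4 × 5.989 × 10^7) = 41.19 m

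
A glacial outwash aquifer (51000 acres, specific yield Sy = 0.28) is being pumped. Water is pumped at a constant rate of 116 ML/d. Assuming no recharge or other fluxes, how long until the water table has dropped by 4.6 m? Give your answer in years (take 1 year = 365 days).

t ≈ 6.28 years

A = 51000 acres = 2.064 × 10^8 m²
ΔV = Sy × A × Δh = 0.28 × 2.064 × 10^8 × 4.6 = 2.658 × 10^8 m³
Q = 116 ML/d = 1.16 × 10^5 m³/d
t = ΔV / Q = 2.658 × 10^8 m³ / 1.16 × 10^5 m³/d = 2292 d
t = 2292 d ≈ 6.278 years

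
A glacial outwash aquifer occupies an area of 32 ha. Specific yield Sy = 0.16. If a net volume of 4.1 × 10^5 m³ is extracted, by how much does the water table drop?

Δh ≈ 8.01 m

A = 32 ha = 3.2 × 10^5 m²
Δh = ΔV / (Sy × A) = 4.1 × 10^5 m³ / (0.16 × 3.2 × 10^5 m²) = 8.008 m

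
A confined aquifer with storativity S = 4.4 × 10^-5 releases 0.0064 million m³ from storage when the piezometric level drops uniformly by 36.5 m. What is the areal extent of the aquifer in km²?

ΔV = 0.0064 million m³ = 6400 m³
A = ΔV / (S × Δh) = 6400 / (4.4 × 10^-5 × 36.5) = 3.985 × 10^6 m²
A = 3.985 × 10^6 m² = 3.985 km²

A ≈ 3.99 km²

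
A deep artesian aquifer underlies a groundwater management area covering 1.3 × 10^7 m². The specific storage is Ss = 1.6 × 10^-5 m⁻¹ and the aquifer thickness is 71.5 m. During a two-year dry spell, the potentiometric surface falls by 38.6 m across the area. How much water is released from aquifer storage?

S = Ss × b = 1.6 × 10^-5 m⁻¹ × 71.5 m = 1.144 × 10^-3
ΔV = S × A × Δh = 0.001144 × 1.3 × 10^7 m² × 38.6 m = 5.741 × 10^5 m³

ΔV ≈ 5.74 × 10^5 m³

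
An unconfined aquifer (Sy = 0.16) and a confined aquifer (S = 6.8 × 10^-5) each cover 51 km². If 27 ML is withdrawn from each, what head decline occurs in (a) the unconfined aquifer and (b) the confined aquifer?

Δh_u ≈ 0.00331 m; Δh_c ≈ 7.79 m

A = 51 km² = 5.1 × 10^7 m²
ΔV = 27 ML = 27000 m³
Unconfined: Δh_u = ΔV/(Sy·A) = 27000/(0.16 × 5.1 × 10^7) = 0.003309 m
Confined: Δh_c = ΔV/(S·A) = 27000/(6.8 × 10^-5 × 5.1 × 10^7) = 7.785 m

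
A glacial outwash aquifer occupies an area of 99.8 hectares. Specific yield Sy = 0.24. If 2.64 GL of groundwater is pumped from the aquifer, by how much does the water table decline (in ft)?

A = 99.8 hectares = 9.98 × 10^5 m²
ΔV = 2.64 GL = 2.64 × 10^6 m³
Δh = ΔV / (Sy × A) = 2.64 × 10^6 m³ / (0.24 × 9.98 × 10^5 m²) = 11.02 m
Δh = 11.02 m = 36.16 ft

Δh ≈ 36.2 ft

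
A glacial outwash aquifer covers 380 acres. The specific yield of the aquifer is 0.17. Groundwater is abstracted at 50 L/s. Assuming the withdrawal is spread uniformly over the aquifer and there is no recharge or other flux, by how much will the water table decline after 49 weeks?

A = 380 acres = 1.538 × 10^6 m²
Q = 50 L/s = 4320 m³/d
t = 49 weeks = 343 d
ΔV = Q × t = 4320 m³/d × 343 d = 1.482 × 10^6 m³
Δh = ΔV / (Sy × A) = 1.482 × 10^6 / (0.17 × 1.538 × 10^6) = 5.668 m

Δh ≈ 5.67 m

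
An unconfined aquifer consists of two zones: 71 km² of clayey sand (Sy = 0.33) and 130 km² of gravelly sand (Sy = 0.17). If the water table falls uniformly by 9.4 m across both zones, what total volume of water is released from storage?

A₁ = 71 km² = 7.1 × 10^7 m²; A₂ = 130 km² = 1.3 × 10^8 m²
ΔV₁ = 0.33 × 7.1 × 10^7 × 9.4 = 2.202 × 10^8 m³
ΔV₂ = 0.17 × 1.3 × 10^8 × 9.4 = 2.077 × 10^8 m³
ΔV = ΔV₁ + ΔV₂ = 4.28 × 10^8 m³

ΔV ≈ 4.28 × 10^8 m³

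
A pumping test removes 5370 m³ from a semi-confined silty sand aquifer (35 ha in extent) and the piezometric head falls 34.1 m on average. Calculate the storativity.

A = 35 ha = 3.5 × 10^5 m²
S = ΔV / (A × Δh) = 5370 m³ / (3.5 × 10^5 m² × 34.1 m) = 4.499 × 10^-4

S ≈ 4.5 × 10^-4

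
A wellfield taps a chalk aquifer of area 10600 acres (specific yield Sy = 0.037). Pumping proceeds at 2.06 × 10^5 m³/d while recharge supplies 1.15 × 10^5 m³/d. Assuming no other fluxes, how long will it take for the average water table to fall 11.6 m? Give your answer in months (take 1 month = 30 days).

A = 10600 acres = 4.29 × 10^7 m²
ΔV = Sy × A × Δh = 0.037 × 4.29 × 10^7 × 11.6 = 1.841 × 10^7 m³
Net withdrawal = 2.06 × 10^5 − 1.15 × 10^5 = 91000 m³/d
t = ΔV / Q = 1.841 × 10^7 m³ / 91000 m³/d = 202.3 d
t = 202.3 d ≈ 6.744 months

t ≈ 6.74 months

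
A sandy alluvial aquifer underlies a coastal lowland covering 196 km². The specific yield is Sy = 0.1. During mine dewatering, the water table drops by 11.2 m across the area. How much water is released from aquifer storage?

ΔV ≈ 2.2 × 10^8 m³

A = 196 km² = 1.96 × 10^8 m²
ΔV = Sy × A × Δh = 0.1 × 1.96 × 10^8 m² × 11.2 m = 2.195 × 10^8 m³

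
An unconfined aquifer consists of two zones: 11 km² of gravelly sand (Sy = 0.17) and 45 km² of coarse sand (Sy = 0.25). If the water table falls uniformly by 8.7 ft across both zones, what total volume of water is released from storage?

A₁ = 11 km² = 1.1 × 10^7 m²; A₂ = 45 km² = 4.5 × 10^7 m²
Δh = 8.7 ft = 2.652 m
ΔV₁ = 0.17 × 1.1 × 10^7 × 2.652 = 4.959 × 10^6 m³
ΔV₂ = 0.25 × 4.5 × 10^7 × 2.652 = 2.983 × 10^7 m³
ΔV = ΔV₁ + ΔV₂ = 3.479 × 10^7 m³

ΔV ≈ 3.48 × 10^7 m³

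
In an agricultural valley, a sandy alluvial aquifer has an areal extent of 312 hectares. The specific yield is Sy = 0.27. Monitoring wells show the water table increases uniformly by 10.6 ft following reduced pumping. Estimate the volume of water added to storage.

A = 312 hectares = 3.12 × 10^6 m²
Δh = 10.6 ft = 3.231 m
ΔV = Sy × A × Δh = 0.27 × 3.12 × 10^6 m² × 3.231 m = 2.722 × 10^6 m³

ΔV ≈ 2.72 × 10^6 m³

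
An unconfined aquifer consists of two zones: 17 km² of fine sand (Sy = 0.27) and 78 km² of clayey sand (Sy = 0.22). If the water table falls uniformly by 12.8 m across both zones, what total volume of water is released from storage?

ΔV ≈ 2.78 × 10^8 m³

A₁ = 17 km² = 1.7 × 10^7 m²; A₂ = 78 km² = 7.8 × 10^7 m²
ΔV₁ = 0.27 × 1.7 × 10^7 × 12.8 = 5.875 × 10^7 m³
ΔV₂ = 0.22 × 7.8 × 10^7 × 12.8 = 2.196 × 10^8 m³
ΔV = ΔV₁ + ΔV₂ = 2.784 × 10^8 m³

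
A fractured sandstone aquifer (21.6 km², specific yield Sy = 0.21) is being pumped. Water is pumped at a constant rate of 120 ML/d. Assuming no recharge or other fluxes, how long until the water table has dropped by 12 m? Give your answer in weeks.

t ≈ 64.8 weeks

A = 21.6 km² = 2.16 × 10^7 m²
ΔV = Sy × A × Δh = 0.21 × 2.16 × 10^7 × 12 = 5.443 × 10^7 m³
Q = 120 ML/d = 1.2 × 10^5 m³/d
t = ΔV / Q = 5.443 × 10^7 m³ / 1.2 × 10^5 m³/d = 453.6 d
t = 453.6 d ≈ 64.8 weeks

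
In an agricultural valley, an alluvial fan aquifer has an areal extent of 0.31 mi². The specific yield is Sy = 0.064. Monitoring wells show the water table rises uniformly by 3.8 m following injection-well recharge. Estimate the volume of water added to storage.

A = 0.31 mi² = 8.029 × 10^5 m²
ΔV = Sy × A × Δh = 0.064 × 8.029 × 10^5 m² × 3.8 m = 1.953 × 10^5 m³

ΔV ≈ 1.95 × 10^5 m³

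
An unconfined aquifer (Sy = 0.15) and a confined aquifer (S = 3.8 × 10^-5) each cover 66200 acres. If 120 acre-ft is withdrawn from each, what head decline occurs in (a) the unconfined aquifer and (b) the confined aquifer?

Δh_u ≈ 0.00368 m; Δh_c ≈ 14.5 m

A = 66200 acres = 2.679 × 10^8 m²
ΔV = 120 acre-ft = 1.48 × 10^5 m³
Unconfined: Δh_u = ΔV/(Sy·A) = 1.48 × 10^5/(0.15 × 2.679 × 10^8) = 0.003683 m
Confined: Δh_c = ΔV/(S·A) = 1.48 × 10^5/(3.8 × 10^-5 × 2.679 × 10^8) = 14.54 m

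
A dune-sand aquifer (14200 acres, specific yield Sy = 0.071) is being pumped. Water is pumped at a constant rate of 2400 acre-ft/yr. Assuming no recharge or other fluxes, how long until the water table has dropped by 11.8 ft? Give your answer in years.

A = 14200 acres = 5.747 × 10^7 m²
Δh = 11.8 ft = 3.597 m
ΔV = Sy × A × Δh = 0.071 × 5.747 × 10^7 × 3.597 = 1.467 × 10^7 m³
Q = 2400 acre-ft/yr = 8111 m³/d
t = ΔV / Q = 1.467 × 10^7 m³ / 8111 m³/d = 1809 d
t = 1809 d ≈ 4.957 years

t ≈ 4.96 years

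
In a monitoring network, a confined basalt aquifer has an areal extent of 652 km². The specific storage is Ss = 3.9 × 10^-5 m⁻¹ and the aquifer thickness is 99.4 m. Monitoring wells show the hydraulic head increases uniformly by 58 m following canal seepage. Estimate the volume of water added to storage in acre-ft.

ΔV ≈ 1.19 × 10^5 acre-ft

S = Ss × b = 3.9 × 10^-5 m⁻¹ × 99.4 m = 3.877 × 10^-3
A = 652 km² = 6.52 × 10^8 m²
ΔV = S × A × Δh = 0.003877 × 6.52 × 10^8 m² × 58 m = 1.466 × 10^8 m³
ΔV = 1.466 × 10^8 m³ = 1.188 × 10^5 acre-ft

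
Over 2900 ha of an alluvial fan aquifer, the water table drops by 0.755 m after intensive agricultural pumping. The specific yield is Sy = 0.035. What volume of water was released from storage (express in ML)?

ΔV ≈ 766 ML

A = 2900 ha = 2.9 × 10^7 m²
ΔV = Sy × A × Δh = 0.035 × 2.9 × 10^7 m² × 0.755 m = 7.663 × 10^5 m³
ΔV = 7.663 × 10^5 m³ = 766.3 ML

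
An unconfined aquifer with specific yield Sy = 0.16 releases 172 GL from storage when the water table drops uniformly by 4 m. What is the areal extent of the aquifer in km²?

A ≈ 269 km²

ΔV = 172 GL = 1.72 × 10^8 m³
A = ΔV / (Sy × Δh) = 1.72 × 10^8 / (0.16 × 4) = 2.688 × 10^8 m²
A = 2.688 × 10^8 m² = 268.8 km²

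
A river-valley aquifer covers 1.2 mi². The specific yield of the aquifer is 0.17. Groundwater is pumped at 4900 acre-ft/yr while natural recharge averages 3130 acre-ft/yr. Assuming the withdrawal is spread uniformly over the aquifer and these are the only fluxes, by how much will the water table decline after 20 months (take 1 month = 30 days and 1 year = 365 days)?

Δh ≈ 6.79 m

A = 1.2 mi² = 3.108 × 10^6 m²
Net abstraction = 4900 − 3130 = 1770 acre-ft/yr
Q_net = 1770 acre-ft/yr = 5982 m³/d
t = 20 months = 600 d
ΔV = Q × t = 5982 m³/d × 600 d = 3.589 × 10^6 m³
Δh = ΔV / (Sy × A) = 3.589 × 10^6 / (0.17 × 3.108 × 10^6) = 6.793 m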